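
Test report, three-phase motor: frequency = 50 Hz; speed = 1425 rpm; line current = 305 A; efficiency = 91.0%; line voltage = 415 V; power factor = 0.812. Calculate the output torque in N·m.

P_in = √3·V·I·cosφ = 1.732 × 415 × 305 × 0.812 = 178013 W
P_out = η·P_in = 0.91 × 178013 = 161992 W
n = 1425 rpm
ω = 2π×1425/60 = 149.2 rad/s
τ = P_out/ω = 161992/149.2 = 1090 N·m

1090 N·m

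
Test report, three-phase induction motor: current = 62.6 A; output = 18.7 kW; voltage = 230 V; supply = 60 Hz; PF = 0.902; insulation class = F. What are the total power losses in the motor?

3.79 kW

P_in = √3·V·I·cosφ = 1.732×230×62.6×0.902 = 22493 W
P_out = 18700 W
Losses = P_in − P_out = 22493 − 18700 = 3793 W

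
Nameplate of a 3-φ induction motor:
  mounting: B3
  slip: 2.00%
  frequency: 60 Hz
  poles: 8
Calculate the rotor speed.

n_s = 120f/p = 120×60/8 = 900 rpm
n = n_s(1 − s) = 900 × (1 − 0.02) = 882 rpm

882 rpm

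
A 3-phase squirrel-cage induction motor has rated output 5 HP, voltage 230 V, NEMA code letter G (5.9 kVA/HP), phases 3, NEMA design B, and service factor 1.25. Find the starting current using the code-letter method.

74.1 A

S_LR = 5.9 × 5 = 29.5 kVA
I_LR = S_LR/(√3·V_L) = 29500/(1.732×230) = 74.1 A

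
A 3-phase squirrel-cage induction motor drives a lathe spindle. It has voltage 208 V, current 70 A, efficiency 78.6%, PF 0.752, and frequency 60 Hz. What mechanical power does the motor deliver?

14.9 kW

P_in = √3·V·I·cosφ = 1.732 × 208 × 70 × 0.752 = 18964 W
P_out = η·P_in = 0.786 × 18964 = 14906 W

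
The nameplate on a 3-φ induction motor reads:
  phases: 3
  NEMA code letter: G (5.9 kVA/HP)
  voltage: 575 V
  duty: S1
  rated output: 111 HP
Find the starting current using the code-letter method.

658 A

S_LR = 5.9 × 111 = 654.9 kVA
I_LR = S_LR/(√3·V_L) = 654900/(1.732×575) = 658 A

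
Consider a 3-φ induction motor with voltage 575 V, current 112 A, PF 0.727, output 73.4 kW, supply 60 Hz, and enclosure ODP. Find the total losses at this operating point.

P_in = √3·V·I·cosφ = 1.732×575×112×0.727 = 81090 W
P_out = 73400 W
Losses = P_in − P_out = 81090 − 73400 = 7690 W

7690 W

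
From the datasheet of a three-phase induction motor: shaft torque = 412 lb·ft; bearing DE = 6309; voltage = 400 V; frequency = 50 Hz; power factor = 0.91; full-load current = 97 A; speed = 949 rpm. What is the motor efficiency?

τ = 412 lb·ft × 1.356 = 558.7 N·m
ω = 2π × 949/60 = 99.38 rad/s; P_out = τω = 558.7 × 99.38 = 55524 W
P_in = √3·V_L·I_L·cosφ = 1.732 × 400 × 97 × 0.91 = 61153 W
η = P_out / P_in = 55524 / 61153 = 0.908 = 90.8%

90.8 %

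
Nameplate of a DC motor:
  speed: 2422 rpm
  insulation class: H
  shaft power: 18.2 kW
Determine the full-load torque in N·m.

ω = 2π × 2422/60 = 253.6 rad/s
τ = P/ω = 18200/253.6 = 71.8 N·m

71.8 N·m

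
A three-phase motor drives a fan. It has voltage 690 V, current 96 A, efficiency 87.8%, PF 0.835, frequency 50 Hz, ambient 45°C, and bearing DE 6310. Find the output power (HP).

113 HP

P_in = √3·V·I·cosφ = 1.732 × 690 × 96 × 0.835 = 95798 W
P_out = η·P_in = 0.878 × 95798 = 84111 W
= 84111/746 = 113 HP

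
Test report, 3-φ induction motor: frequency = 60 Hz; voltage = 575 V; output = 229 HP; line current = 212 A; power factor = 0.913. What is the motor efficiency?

88.6 %

P_out = 229 × 746 = 170834 W
P_in = √3·V_L·I_L·cosφ = 1.732 × 575 × 212 × 0.913 = 192762 W
η = P_out / P_in = 170834 / 192762 = 0.886 = 88.6%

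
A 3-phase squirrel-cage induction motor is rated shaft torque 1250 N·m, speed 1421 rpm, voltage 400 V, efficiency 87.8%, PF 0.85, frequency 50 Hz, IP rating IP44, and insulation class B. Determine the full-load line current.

360 A

ω = 2π×1421/60 = 148.8 rad/s; P_out = τω = 1250 × 148.8 = 186000 W
P_in = P_out / η = 186000 / 0.878 = 211845 W
I_L = P_in / (√3·V_L·cosφ) = 211845 / (1.732 × 400 × 0.85) = 360 A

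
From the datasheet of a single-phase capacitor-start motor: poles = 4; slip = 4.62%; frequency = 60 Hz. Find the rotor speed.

n_s = 120f/p = 120×60/4 = 1800 rpm
n = n_s(1 − s) = 1800 × (1 − 0.0462) = 1717 rpm

1717 rpm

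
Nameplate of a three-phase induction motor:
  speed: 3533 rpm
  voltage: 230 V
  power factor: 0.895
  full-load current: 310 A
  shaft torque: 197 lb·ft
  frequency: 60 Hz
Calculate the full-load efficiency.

89.4 %

τ = 197 lb·ft × 1.356 = 267.1 N·m
ω = 2π × 3533/60 = 370 rad/s; P_out = τω = 267.1 × 370 = 98827 W
P_in = √3·V_L·I_L·cosφ = 1.732 × 230 × 310 × 0.895 = 110525 W
η = P_out / P_in = 98827 / 110525 = 0.894 = 89.4%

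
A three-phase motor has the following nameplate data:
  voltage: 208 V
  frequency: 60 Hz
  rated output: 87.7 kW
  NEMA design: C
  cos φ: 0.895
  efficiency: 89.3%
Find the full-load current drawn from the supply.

305 A

P_out = 87.7 kW = 87700 W
P_in = P_out / η = 87700 / 0.893 = 98208 W
I_L = P_in / (√3·V_L·cosφ) = 98208 / (1.732 × 208 × 0.895) = 305 A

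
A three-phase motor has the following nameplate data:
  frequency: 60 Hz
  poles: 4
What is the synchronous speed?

n_s = 120f/p = 120×60/4 = 1800 rpm

1800 rpm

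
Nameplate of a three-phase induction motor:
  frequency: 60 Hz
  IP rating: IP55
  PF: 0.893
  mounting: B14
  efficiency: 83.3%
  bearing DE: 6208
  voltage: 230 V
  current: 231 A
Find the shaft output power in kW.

P_in = √3·V·I·cosφ = 1.732 × 230 × 231 × 0.893 = 82175 W
P_out = η·P_in = 0.833 × 82175 = 68452 W

68.5 kW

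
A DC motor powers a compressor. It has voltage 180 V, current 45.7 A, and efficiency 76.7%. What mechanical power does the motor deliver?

P_in = V·I = 180 × 45.7 = 8226 W
P_out = η·P_in = 0.767 × 8226 = 6309 W

6.31 kW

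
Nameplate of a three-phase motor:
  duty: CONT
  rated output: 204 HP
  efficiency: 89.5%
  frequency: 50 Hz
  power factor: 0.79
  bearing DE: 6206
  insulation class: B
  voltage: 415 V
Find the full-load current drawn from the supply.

299 A

P_out = 204 × 746 = 152184 W
P_in = P_out / η = 152184 / 0.895 = 170038 W
I_L = P_in / (√3·V_L·cosφ) = 170038 / (1.732 × 415 × 0.79) = 299 A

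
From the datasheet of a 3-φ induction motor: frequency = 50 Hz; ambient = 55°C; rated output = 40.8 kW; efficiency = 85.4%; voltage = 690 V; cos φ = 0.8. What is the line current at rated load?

50 A

P_out = 40.8 kW = 40800 W
P_in = P_out / η = 40800 / 0.854 = 47775 W
I_L = P_in / (√3·V_L·cosφ) = 47775 / (1.732 × 690 × 0.8) = 50 A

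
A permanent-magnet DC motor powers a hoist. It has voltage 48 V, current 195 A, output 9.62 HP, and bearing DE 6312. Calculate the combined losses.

P_in = V·I = 48×195 = 9360 W
P_out = 9.62×746 = 7177 W
Losses = P_in − P_out = 9360 − 7177 = 2183 W

2180 W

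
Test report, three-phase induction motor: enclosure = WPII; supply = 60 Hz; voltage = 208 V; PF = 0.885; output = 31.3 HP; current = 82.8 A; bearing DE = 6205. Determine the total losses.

P_in = √3·V·I·cosφ = 1.732×208×82.8×0.885 = 26399 W
P_out = 31.3×746 = 23350 W
Losses = P_in − P_out = 26399 − 23350 = 3049 W

3.05 kW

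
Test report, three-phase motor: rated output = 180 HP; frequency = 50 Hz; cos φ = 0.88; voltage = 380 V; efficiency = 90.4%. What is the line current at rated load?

P_out = 180 × 746 = 134280 W
P_in = P_out / η = 134280 / 0.904 = 148540 W
I_L = P_in / (√3·V_L·cosφ) = 148540 / (1.732 × 380 × 0.88) = 256 A

256 A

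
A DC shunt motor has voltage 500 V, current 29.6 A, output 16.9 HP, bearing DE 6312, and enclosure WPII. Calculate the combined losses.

P_in = V·I = 500×29.6 = 14800 W
P_out = 16.9×746 = 12607 W
Losses = P_in − P_out = 14800 − 12607 = 2193 W

2190 W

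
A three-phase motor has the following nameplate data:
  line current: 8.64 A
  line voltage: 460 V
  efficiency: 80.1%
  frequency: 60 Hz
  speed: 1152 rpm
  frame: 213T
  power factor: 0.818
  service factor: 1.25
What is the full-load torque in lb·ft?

P_in = √3·V·I·cosφ = 1.732 × 460 × 8.64 × 0.818 = 5631 W
P_out = η·P_in = 0.801 × 5631 = 4510 W
n = 1152 rpm
ω = 2π×1152/60 = 120.6 rad/s
τ = P_out/ω = 4510/120.6 = 37.4 N·m
In lb·ft: 37.4/1.356 = 27.6 lb·ft

27.6 lb·ft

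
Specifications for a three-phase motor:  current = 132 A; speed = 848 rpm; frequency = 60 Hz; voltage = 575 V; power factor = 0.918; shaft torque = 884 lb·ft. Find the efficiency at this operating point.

τ = 884 lb·ft × 1.356 = 1199 N·m
ω = 2π × 848/60 = 88.8 rad/s; P_out = τω = 1199 × 88.8 = 106471 W
P_in = √3·V_L·I_L·cosφ = 1.732 × 575 × 132 × 0.918 = 120679 W
η = P_out / P_in = 106471 / 120679 = 0.882 = 88.2%

88.2 %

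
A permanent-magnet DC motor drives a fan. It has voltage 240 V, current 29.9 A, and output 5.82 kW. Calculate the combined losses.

1.36 kW

P_in = V·I = 240×29.9 = 7176 W
P_out = 5820 W
Losses = P_in − P_out = 7176 − 5820 = 1356 W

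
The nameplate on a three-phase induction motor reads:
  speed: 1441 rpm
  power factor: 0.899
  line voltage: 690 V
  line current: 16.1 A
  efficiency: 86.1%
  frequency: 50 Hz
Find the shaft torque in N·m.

98.7 N·m

P_in = √3·V·I·cosφ = 1.732 × 690 × 16.1 × 0.899 = 17297 W
P_out = η·P_in = 0.861 × 17297 = 14893 W
n = 1441 rpm
ω = 2π×1441/60 = 150.9 rad/s
τ = P_out/ω = 14893/150.9 = 98.7 N·m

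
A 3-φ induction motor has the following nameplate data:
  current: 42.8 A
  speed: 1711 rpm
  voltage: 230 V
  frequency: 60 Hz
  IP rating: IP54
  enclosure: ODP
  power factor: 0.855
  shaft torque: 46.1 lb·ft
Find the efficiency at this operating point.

τ = 46.1 lb·ft × 1.356 = 62.51 N·m
ω = 2π × 1711/60 = 179.2 rad/s; P_out = τω = 62.51 × 179.2 = 11202 W
P_in = √3·V_L·I_L·cosφ = 1.732 × 230 × 42.8 × 0.855 = 14578 W
η = P_out / P_in = 11202 / 14578 = 0.768 = 76.8%

76.8 %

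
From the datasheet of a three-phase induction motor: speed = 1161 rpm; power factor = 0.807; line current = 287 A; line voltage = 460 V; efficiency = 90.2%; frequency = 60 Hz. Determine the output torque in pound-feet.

P_in = √3·V·I·cosφ = 1.732 × 460 × 287 × 0.807 = 184528 W
P_out = η·P_in = 0.902 × 184528 = 166444 W
n = 1161 rpm
ω = 2π×1161/60 = 121.6 rad/s
τ = P_out/ω = 166444/121.6 = 1369 N·m
In lb·ft: 1369/1.356 = 1010 lb·ft

1010 lb·ft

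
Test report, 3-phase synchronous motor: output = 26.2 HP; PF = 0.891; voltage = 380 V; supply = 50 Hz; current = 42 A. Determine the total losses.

P_in = √3·V·I·cosφ = 1.732×380×42×0.891 = 24630 W
P_out = 26.2×746 = 19545 W
Losses = P_in − P_out = 24630 − 19545 = 5085 W

5090 W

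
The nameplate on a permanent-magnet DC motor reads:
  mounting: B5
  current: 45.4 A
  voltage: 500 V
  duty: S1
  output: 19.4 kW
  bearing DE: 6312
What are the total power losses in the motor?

P_in = V·I = 500×45.4 = 22700 W
P_out = 19400 W
Losses = P_in − P_out = 22700 − 19400 = 3300 W

3300 W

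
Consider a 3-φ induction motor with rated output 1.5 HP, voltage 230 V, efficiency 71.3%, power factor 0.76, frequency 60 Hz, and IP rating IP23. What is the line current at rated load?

5.18 A

P_out = 1.5 × 746 = 1119 W
P_in = P_out / η = 1119 / 0.713 = 1569 W
I_L = P_in / (√3·V_L·cosφ) = 1569 / (1.732 × 230 × 0.76) = 5.18 A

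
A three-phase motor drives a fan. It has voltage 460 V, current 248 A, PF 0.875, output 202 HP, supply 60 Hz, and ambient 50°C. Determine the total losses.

22200 W

P_in = √3·V·I·cosφ = 1.732×460×248×0.875 = 172888 W
P_out = 202×746 = 150692 W
Losses = P_in − P_out = 172888 − 150692 = 22196 W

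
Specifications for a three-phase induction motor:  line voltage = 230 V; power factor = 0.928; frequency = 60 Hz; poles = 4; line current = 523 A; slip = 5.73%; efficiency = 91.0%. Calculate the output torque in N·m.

P_in = √3·V·I·cosφ = 1.732 × 230 × 523 × 0.928 = 193342 W
P_out = η·P_in = 0.91 × 193342 = 175941 W
n_s = 120×60/4 = 1800 rpm; n = 1800×(1−0.0573) = 1697 rpm
ω = 2π×1697/60 = 177.7 rad/s
τ = P_out/ω = 175941/177.7 = 990 N·m

990 N·m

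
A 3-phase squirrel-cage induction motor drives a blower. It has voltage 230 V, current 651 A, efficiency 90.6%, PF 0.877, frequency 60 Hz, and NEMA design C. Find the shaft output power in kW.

206 kW

P_in = √3·V·I·cosφ = 1.732 × 230 × 651 × 0.877 = 227434 W
P_out = η·P_in = 0.906 × 227434 = 206055 W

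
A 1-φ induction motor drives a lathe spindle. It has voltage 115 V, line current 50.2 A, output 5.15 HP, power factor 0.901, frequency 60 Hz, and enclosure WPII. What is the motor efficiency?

73.9 %

P_out = 5.15 × 746 = 3842 W
P_in = V·I·cosφ = 115 × 50.2 × 0.901 = 5201 W
η = P_out / P_in = 3842 / 5201 = 0.739 = 73.9%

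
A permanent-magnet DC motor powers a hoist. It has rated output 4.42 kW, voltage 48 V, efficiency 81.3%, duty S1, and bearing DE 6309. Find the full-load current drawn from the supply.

P_out = 4.42 kW = 4420 W
P_in = P_out / η = 4420 / 0.813 = 5437 W
I = P_in / V = 5437 / 48 = 113 A

113 A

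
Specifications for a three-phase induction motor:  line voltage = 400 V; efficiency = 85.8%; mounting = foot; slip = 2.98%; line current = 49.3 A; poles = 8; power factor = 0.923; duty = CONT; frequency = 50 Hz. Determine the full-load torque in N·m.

P_in = √3·V·I·cosφ = 1.732 × 400 × 49.3 × 0.923 = 31525 W
P_out = η·P_in = 0.858 × 31525 = 27048 W
n_s = 120×50/8 = 750 rpm; n = 750×(1−0.0298) = 728 rpm
ω = 2π×728/60 = 76.24 rad/s
τ = P_out/ω = 27048/76.24 = 355 N·m

355 N·m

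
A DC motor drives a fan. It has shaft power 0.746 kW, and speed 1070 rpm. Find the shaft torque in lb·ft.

4.91 lb·ft

ω = 2π × 1070/60 = 112.1 rad/s
τ = P/ω = 746/112.1 = 6.655 N·m
In lb·ft: 6.655/1.356 = 4.91 lb·ft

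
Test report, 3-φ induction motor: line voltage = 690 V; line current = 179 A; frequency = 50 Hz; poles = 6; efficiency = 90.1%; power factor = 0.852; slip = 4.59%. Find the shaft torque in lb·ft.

P_in = √3·V·I·cosφ = 1.732 × 690 × 179 × 0.852 = 182259 W
P_out = η·P_in = 0.901 × 182259 = 164215 W
n_s = 120×50/6 = 1000 rpm; n = 1000×(1−0.0459) = 954 rpm
ω = 2π×954/60 = 99.9 rad/s
τ = P_out/ω = 164215/99.9 = 1644 N·m
In lb·ft: 1644/1.356 = 1210 lb·ft

1210 lb·ft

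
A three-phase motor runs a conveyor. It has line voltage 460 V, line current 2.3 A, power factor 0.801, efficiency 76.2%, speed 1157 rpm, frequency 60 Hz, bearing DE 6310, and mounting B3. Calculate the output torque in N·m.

P_in = √3·V·I·cosφ = 1.732 × 460 × 2.3 × 0.801 = 1468 W
P_out = η·P_in = 0.762 × 1468 = 1119 W
n = 1157 rpm
ω = 2π×1157/60 = 121.2 rad/s
τ = P_out/ω = 1119/121.2 = 9.23 N·m

9.23 N·m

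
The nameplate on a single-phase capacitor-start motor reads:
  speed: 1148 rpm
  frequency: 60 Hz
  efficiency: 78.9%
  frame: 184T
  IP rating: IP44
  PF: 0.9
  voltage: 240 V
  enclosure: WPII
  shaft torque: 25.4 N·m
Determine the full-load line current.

17.9 A

ω = 2π×1148/60 = 120.2 rad/s; P_out = τω = 25.4 × 120.2 = 3053 W
P_in = P_out / η = 3053 / 0.789 = 3869 W
I = P_in / (V·cosφ) = 3869 / (240 × 0.9) = 17.9 A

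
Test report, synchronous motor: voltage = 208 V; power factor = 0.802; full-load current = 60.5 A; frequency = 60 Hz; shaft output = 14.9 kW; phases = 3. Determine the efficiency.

P_out = 14.9 kW = 14900 W
P_in = √3·V_L·I_L·cosφ = 1.732 × 208 × 60.5 × 0.802 = 17480 W
η = P_out / P_in = 14900 / 17480 = 0.852 = 85.2%

85.2 %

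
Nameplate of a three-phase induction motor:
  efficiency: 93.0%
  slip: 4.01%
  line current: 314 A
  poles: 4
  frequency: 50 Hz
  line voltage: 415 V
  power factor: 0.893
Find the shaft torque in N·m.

P_in = √3·V·I·cosφ = 1.732 × 415 × 314 × 0.893 = 201547 W
P_out = η·P_in = 0.93 × 201547 = 187439 W
n_s = 120×50/4 = 1500 rpm; n = 1500×(1−0.0401) = 1440 rpm
ω = 2π×1440/60 = 150.8 rad/s
τ = P_out/ω = 187439/150.8 = 1240 N·m

1240 N·m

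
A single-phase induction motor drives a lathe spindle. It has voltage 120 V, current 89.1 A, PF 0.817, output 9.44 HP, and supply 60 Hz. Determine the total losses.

1.69 kW

P_in = V·I·cosφ = 120×89.1×0.817 = 8735 W
P_out = 9.44×746 = 7042 W
Losses = P_in − P_out = 8735 − 7042 = 1693 W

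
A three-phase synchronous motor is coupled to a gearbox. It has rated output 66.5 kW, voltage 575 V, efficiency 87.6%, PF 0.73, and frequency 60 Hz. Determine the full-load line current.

P_out = 66.5 kW = 66500 W
P_in = P_out / η = 66500 / 0.876 = 75913 W
I_L = P_in / (√3·V_L·cosφ) = 75913 / (1.732 × 575 × 0.73) = 104 A

104 A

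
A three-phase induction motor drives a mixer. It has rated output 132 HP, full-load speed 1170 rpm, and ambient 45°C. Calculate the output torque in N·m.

804 N·m

P_out = 132 × 746 = 98472 W
ω = 2π × 1170/60 = 122.5 rad/s
τ = P_out/ω = 98472/122.5 = 804 N·m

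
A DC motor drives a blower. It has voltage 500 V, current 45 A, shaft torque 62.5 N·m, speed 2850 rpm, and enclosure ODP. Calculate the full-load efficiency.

82.9 %

ω = 2π × 2850/60 = 298.5 rad/s; P_out = τω = 62.5 × 298.5 = 18656 W
P_in = V·I = 500 × 45 = 22500 W
η = P_out / P_in = 18656 / 22500 = 0.829 = 82.9%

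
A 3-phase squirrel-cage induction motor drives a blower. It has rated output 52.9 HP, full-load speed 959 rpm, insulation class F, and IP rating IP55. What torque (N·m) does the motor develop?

393 N·m

P_out = 52.9 × 746 = 39463 W
ω = 2π × 959/60 = 100.4 rad/s
τ = P_out/ω = 39463/100.4 = 393 N·m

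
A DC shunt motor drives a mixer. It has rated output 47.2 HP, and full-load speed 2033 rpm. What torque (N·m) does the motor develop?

P_out = 47.2 × 746 = 35211 W
ω = 2π × 2033/60 = 212.9 rad/s
τ = P_out/ω = 35211/212.9 = 165 N·m

165 N·m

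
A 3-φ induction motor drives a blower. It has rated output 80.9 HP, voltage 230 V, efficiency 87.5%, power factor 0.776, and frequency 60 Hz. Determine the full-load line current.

P_out = 80.9 × 746 = 60351 W
P_in = P_out / η = 60351 / 0.875 = 68973 W
I_L = P_in / (√3·V_L·cosφ) = 68973 / (1.732 × 230 × 0.776) = 223 A

223 A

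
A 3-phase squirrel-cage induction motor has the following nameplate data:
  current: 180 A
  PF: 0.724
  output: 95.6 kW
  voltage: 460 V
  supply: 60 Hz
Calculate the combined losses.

8.23 kW

P_in = √3·V·I·cosφ = 1.732×460×180×0.724 = 103829 W
P_out = 95600 W
Losses = P_in − P_out = 103829 − 95600 = 8229 W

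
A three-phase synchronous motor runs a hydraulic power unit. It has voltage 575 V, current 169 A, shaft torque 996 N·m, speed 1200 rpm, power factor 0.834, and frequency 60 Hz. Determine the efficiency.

ω = 2π × 1200/60 = 125.7 rad/s; P_out = τω = 996 × 125.7 = 125197 W
P_in = √3·V_L·I_L·cosφ = 1.732 × 575 × 169 × 0.834 = 140368 W
η = P_out / P_in = 125197 / 140368 = 0.892 = 89.2%

89.2 %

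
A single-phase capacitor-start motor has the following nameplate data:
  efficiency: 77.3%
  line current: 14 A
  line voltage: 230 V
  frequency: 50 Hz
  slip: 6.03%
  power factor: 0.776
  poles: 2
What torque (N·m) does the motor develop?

P_in = V·I·cosφ = 230 × 14 × 0.776 = 2499 W
P_out = η·P_in = 0.773 × 2499 = 1932 W
n_s = 120×50/2 = 3000 rpm; n = 3000×(1−0.0603) = 2819 rpm
ω = 2π×2819/60 = 295.2 rad/s
τ = P_out/ω = 1932/295.2 = 6.54 N·m

6.54 N·m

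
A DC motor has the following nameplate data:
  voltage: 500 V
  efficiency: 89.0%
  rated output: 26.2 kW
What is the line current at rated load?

P_out = 26.2 kW = 26200 W
P_in = P_out / η = 26200 / 0.890 = 29438 W
I = P_in / V = 29438 / 500 = 58.9 A

58.9 A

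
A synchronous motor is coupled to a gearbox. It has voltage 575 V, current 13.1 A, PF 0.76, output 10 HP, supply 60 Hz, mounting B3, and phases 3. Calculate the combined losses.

2.46 kW

P_in = √3·V·I·cosφ = 1.732×575×13.1×0.76 = 9915 W
P_out = 10×746 = 7460 W
Losses = P_in − P_out = 9915 − 7460 = 2455 W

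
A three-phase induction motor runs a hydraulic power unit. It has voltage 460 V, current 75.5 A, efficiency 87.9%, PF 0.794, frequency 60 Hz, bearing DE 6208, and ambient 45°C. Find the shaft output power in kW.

42 kW

P_in = √3·V·I·cosφ = 1.732 × 460 × 75.5 × 0.794 = 47761 W
P_out = η·P_in = 0.879 × 47761 = 41982 W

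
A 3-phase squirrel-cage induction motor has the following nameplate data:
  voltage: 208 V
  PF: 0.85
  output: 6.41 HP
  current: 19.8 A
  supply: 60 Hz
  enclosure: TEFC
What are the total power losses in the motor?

1.28 kW

P_in = √3·V·I·cosφ = 1.732×208×19.8×0.85 = 6063 W
P_out = 6.41×746 = 4782 W
Losses = P_in − P_out = 6063 − 4782 = 1281 W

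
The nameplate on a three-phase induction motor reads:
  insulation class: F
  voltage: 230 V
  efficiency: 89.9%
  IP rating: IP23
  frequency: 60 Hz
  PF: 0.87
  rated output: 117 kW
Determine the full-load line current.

376 A

P_out = 117 kW = 117000 W
P_in = P_out / η = 117000 / 0.899 = 130145 W
I_L = P_in / (√3·V_L·cosφ) = 130145 / (1.732 × 230 × 0.87) = 376 A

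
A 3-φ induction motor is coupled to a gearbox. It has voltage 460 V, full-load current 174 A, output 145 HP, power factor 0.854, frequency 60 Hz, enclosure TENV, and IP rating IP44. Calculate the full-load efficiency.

P_out = 145 × 746 = 108170 W
P_in = √3·V_L·I_L·cosφ = 1.732 × 460 × 174 × 0.854 = 118389 W
η = P_out / P_in = 108170 / 118389 = 0.914 = 91.4%

91.4 %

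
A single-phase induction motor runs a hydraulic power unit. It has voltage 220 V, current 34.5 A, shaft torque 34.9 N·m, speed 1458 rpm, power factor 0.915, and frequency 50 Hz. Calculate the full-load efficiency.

76.7 %

ω = 2π × 1458/60 = 152.7 rad/s; P_out = τω = 34.9 × 152.7 = 5329 W
P_in = V·I·cosφ = 220 × 34.5 × 0.915 = 6945 W
η = P_out / P_in = 5329 / 6945 = 0.767 = 76.7%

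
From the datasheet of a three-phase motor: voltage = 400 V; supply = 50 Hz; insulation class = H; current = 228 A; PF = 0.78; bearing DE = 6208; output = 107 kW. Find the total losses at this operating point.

16200 W

P_in = √3·V·I·cosφ = 1.732×400×228×0.78 = 123208 W
P_out = 107000 W
Losses = P_in − P_out = 123208 − 107000 = 16208 W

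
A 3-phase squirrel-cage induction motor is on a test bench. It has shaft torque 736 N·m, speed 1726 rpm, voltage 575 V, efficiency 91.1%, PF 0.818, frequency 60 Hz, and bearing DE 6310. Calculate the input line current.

ω = 2π×1726/60 = 180.7 rad/s; P_out = τω = 736 × 180.7 = 132995 W
P_in = P_out / η = 132995 / 0.911 = 145988 W
I_L = P_in / (√3·V_L·cosφ) = 145988 / (1.732 × 575 × 0.818) = 179 A

179 A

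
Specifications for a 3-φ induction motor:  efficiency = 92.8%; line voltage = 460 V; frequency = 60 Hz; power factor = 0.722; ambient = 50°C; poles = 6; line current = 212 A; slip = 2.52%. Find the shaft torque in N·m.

P_in = √3·V·I·cosφ = 1.732 × 460 × 212 × 0.722 = 121949 W
P_out = η·P_in = 0.928 × 121949 = 113169 W
n_s = 120×60/6 = 1200 rpm; n = 1200×(1−0.0252) = 1170 rpm
ω = 2π×1170/60 = 122.5 rad/s
τ = P_out/ω = 113169/122.5 = 924 N·m

924 N·m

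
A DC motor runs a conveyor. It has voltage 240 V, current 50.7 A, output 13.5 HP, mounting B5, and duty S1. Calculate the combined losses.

P_in = V·I = 240×50.7 = 12168 W
P_out = 13.5×746 = 10071 W
Losses = P_in − P_out = 12168 − 10071 = 2097 W

2.1 kW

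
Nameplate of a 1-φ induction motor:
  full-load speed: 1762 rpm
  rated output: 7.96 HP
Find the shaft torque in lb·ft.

23.7 lb·ft

P_out = 7.96 × 746 = 5938 W
ω = 2π × 1762/60 = 184.5 rad/s
τ = P_out/ω = 5938/184.5 = 32.18 N·m
In lb·ft: 32.18/1.356 = 23.7 lb·ft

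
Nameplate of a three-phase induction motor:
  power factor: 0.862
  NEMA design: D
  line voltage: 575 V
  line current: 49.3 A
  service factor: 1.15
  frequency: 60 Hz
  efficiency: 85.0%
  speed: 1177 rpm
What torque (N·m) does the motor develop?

P_in = √3·V·I·cosφ = 1.732 × 575 × 49.3 × 0.862 = 42322 W
P_out = η·P_in = 0.85 × 42322 = 35974 W
n = 1177 rpm
ω = 2π×1177/60 = 123.3 rad/s
τ = P_out/ω = 35974/123.3 = 292 N·m

292 N·m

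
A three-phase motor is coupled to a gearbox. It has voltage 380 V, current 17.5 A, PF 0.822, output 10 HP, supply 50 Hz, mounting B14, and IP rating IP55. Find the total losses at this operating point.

P_in = √3·V·I·cosφ = 1.732×380×17.5×0.822 = 9468 W
P_out = 10×746 = 7460 W
Losses = P_in − P_out = 9468 − 7460 = 2008 W

2.01 kW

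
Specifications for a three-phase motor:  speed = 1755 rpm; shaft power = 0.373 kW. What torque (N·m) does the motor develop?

2.03 N·m

ω = 2π × 1755/60 = 183.8 rad/s
τ = P/ω = 373/183.8 = 2.03 N·m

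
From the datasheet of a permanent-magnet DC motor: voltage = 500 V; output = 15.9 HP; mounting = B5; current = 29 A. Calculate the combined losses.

P_in = V·I = 500×29 = 14500 W
P_out = 15.9×746 = 11861 W
Losses = P_in − P_out = 14500 − 11861 = 2639 W

2640 W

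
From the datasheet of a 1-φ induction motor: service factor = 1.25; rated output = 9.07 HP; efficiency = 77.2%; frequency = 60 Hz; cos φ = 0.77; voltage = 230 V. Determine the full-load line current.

49.5 A

P_out = 9.07 × 746 = 6766 W
P_in = P_out / η = 6766 / 0.772 = 8764 W
I = P_in / (V·cosφ) = 8764 / (230 × 0.77) = 49.5 A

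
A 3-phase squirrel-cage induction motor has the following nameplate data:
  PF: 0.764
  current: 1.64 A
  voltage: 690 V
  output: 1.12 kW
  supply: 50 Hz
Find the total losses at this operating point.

377 W

P_in = √3·V·I·cosφ = 1.732×690×1.64×0.764 = 1497 W
P_out = 1120 W
Losses = P_in − P_out = 1497 − 1120 = 377 W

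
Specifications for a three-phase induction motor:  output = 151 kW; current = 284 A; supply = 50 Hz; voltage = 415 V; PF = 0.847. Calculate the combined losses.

P_in = √3·V·I·cosφ = 1.732×415×284×0.847 = 172901 W
P_out = 151000 W
Losses = P_in − P_out = 172901 − 151000 = 21901 W

21.9 kW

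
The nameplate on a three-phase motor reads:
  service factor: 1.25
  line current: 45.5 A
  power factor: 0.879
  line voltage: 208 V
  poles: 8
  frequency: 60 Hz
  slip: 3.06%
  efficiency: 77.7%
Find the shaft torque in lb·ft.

90.4 lb·ft

P_in = √3·V·I·cosφ = 1.732 × 208 × 45.5 × 0.879 = 14408 W
P_out = η·P_in = 0.777 × 14408 = 11195 W
n_s = 120×60/8 = 900 rpm; n = 900×(1−0.0306) = 872 rpm
ω = 2π×872/60 = 91.32 rad/s
τ = P_out/ω = 11195/91.32 = 122.6 N·m
In lb·ft: 122.6/1.356 = 90.4 lb·ft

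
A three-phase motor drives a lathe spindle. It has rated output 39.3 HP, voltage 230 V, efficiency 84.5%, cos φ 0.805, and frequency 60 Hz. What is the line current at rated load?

P_out = 39.3 × 746 = 29318 W
P_in = P_out / η = 29318 / 0.845 = 34696 W
I_L = P_in / (√3·V_L·cosφ) = 34696 / (1.732 × 230 × 0.805) = 108 A

108 A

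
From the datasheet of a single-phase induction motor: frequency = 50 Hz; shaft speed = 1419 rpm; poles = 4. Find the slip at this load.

n_s = 120f/p = 120×50/4 = 1500 rpm
s = (n_s − n)/n_s = (1500 − 1419)/1500 = 0.0540

5.40 %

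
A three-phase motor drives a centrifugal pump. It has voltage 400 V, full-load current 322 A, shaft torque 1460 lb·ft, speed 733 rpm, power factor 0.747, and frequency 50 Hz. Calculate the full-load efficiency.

91.2 %

τ = 1460 lb·ft × 1.356 = 1980 N·m
ω = 2π × 733/60 = 76.76 rad/s; P_out = τω = 1980 × 76.76 = 151985 W
P_in = √3·V_L·I_L·cosφ = 1.732 × 400 × 322 × 0.747 = 166642 W
η = P_out / P_in = 151985 / 166642 = 0.912 = 91.2%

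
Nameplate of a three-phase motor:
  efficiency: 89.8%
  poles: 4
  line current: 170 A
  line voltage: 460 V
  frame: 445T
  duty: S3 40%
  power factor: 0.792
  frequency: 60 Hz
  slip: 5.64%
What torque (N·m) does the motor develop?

P_in = √3·V·I·cosφ = 1.732 × 460 × 170 × 0.792 = 107270 W
P_out = η·P_in = 0.898 × 107270 = 96328 W
n_s = 120×60/4 = 1800 rpm; n = 1800×(1−0.0564) = 1698 rpm
ω = 2π×1698/60 = 177.8 rad/s
τ = P_out/ω = 96328/177.8 = 542 N·m

542 N·m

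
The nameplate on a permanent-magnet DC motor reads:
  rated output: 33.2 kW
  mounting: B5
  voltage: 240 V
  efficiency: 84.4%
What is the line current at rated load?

P_out = 33.2 kW = 33200 W
P_in = P_out / η = 33200 / 0.844 = 39336 W
I = P_in / V = 39336 / 240 = 164 A

164 A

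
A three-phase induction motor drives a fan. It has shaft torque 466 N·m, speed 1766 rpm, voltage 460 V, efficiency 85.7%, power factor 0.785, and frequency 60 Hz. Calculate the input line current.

161 A

ω = 2π×1766/60 = 184.9 rad/s; P_out = τω = 466 × 184.9 = 86163 W
P_in = P_out / η = 86163 / 0.857 = 100540 W
I_L = P_in / (√3·V_L·cosφ) = 100540 / (1.732 × 460 × 0.785) = 161 A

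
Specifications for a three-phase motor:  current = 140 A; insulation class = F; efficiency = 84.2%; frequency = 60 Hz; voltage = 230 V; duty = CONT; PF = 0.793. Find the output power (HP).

P_in = √3·V·I·cosφ = 1.732 × 230 × 140 × 0.793 = 44226 W
P_out = η·P_in = 0.842 × 44226 = 37238 W
= 37238/746 = 49.9 HP

49.9 HP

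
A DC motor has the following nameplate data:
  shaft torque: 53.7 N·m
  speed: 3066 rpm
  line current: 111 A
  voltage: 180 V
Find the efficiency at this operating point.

86.3 %

ω = 2π × 3066/60 = 321.1 rad/s; P_out = τω = 53.7 × 321.1 = 17243 W
P_in = V·I = 180 × 111 = 19980 W
η = P_out / P_in = 17243 / 19980 = 0.863 = 86.3%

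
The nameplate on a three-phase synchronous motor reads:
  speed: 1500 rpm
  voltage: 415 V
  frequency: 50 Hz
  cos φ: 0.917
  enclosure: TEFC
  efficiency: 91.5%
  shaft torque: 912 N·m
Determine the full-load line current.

ω = 2π×1500/60 = 157.1 rad/s; P_out = τω = 912 × 157.1 = 143275 W
P_in = P_out / η = 143275 / 0.915 = 156585 W
I_L = P_in / (√3·V_L·cosφ) = 156585 / (1.732 × 415 × 0.917) = 238 A

238 A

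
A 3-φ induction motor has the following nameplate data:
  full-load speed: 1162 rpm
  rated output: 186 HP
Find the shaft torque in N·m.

P_out = 186 × 746 = 138756 W
ω = 2π × 1162/60 = 121.7 rad/s
τ = P_out/ω = 138756/121.7 = 1140 N·m

1140 N·m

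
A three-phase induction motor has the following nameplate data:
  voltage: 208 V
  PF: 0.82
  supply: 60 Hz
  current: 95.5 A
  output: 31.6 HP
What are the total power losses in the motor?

P_in = √3·V·I·cosφ = 1.732×208×95.5×0.82 = 28212 W
P_out = 31.6×746 = 23574 W
Losses = P_in − P_out = 28212 − 23574 = 4638 W

4640 W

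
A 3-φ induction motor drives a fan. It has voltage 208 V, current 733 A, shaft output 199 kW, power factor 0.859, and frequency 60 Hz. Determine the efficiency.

P_out = 199 kW = 199000 W
P_in = √3·V_L·I_L·cosφ = 1.732 × 208 × 733 × 0.859 = 226834 W
η = P_out / P_in = 199000 / 226834 = 0.877 = 87.7%

87.7 %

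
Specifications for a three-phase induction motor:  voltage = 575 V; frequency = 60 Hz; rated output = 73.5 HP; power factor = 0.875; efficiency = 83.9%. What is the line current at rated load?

75 A

P_out = 73.5 × 746 = 54831 W
P_in = P_out / η = 54831 / 0.839 = 65353 W
I_L = P_in / (√3·V_L·cosφ) = 65353 / (1.732 × 575 × 0.875) = 75 A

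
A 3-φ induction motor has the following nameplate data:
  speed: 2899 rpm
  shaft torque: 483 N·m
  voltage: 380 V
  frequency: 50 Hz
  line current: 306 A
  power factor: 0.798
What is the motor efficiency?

91.2 %

ω = 2π × 2899/60 = 303.6 rad/s; P_out = τω = 483 × 303.6 = 146639 W
P_in = √3·V_L·I_L·cosφ = 1.732 × 380 × 306 × 0.798 = 160715 W
η = P_out / P_in = 146639 / 160715 = 0.912 = 91.2%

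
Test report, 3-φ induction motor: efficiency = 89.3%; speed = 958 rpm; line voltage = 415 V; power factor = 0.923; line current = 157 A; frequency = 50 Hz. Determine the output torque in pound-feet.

684 lb·ft

P_in = √3·V·I·cosφ = 1.732 × 415 × 157 × 0.923 = 104159 W
P_out = η·P_in = 0.893 × 104159 = 93014 W
n = 958 rpm
ω = 2π×958/60 = 100.3 rad/s
τ = P_out/ω = 93014/100.3 = 927.4 N·m
In lb·ft: 927.4/1.356 = 684 lb·ft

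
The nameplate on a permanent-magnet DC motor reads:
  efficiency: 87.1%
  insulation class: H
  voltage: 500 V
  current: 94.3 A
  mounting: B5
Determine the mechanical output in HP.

55.1 HP

P_in = V·I = 500 × 94.3 = 47150 W
P_out = η·P_in = 0.871 × 47150 = 41068 W
= 41068/746 = 55.1 HP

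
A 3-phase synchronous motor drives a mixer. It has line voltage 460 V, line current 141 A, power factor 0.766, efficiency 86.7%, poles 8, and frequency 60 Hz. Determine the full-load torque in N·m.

P_in = √3·V·I·cosφ = 1.732 × 460 × 141 × 0.766 = 86051 W
P_out = η·P_in = 0.867 × 86051 = 74606 W
n = n_s = 120×60/8 = 900 rpm (synchronous)
ω = 2π×900/60 = 94.25 rad/s
τ = P_out/ω = 74606/94.25 = 792 N·m

792 N·m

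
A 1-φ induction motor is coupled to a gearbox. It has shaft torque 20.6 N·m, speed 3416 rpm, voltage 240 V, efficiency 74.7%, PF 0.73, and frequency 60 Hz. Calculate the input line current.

56.3 A

ω = 2π×3416/60 = 357.7 rad/s; P_out = τω = 20.6 × 357.7 = 7369 W
P_in = P_out / η = 7369 / 0.747 = 9865 W
I = P_in / (V·cosφ) = 9865 / (240 × 0.73) = 56.3 A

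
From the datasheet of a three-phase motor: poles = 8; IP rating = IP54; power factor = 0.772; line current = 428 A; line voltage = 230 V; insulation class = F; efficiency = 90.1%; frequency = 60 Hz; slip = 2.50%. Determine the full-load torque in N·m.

1290 N·m

P_in = √3·V·I·cosφ = 1.732 × 230 × 428 × 0.772 = 131625 W
P_out = η·P_in = 0.901 × 131625 = 118594 W
n_s = 120×60/8 = 900 rpm; n = 900×(1−0.025) = 878 rpm
ω = 2π×878/60 = 91.94 rad/s
τ = P_out/ω = 118594/91.94 = 1290 N·m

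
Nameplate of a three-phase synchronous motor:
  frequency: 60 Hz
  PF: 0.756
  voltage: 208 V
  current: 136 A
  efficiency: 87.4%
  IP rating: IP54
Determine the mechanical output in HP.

P_in = √3·V·I·cosφ = 1.732 × 208 × 136 × 0.756 = 37040 W
P_out = η·P_in = 0.874 × 37040 = 32373 W
= 32373/746 = 43.4 HP

43.4 HP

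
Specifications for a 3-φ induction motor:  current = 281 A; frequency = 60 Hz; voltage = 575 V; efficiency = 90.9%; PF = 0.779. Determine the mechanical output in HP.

P_in = √3·V·I·cosφ = 1.732 × 575 × 281 × 0.779 = 218002 W
P_out = η·P_in = 0.909 × 218002 = 198164 W
= 198164/746 = 266 HP

266 HP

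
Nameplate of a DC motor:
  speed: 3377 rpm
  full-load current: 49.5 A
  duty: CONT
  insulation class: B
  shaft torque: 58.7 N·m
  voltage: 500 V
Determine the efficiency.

ω = 2π × 3377/60 = 353.6 rad/s; P_out = τω = 58.7 × 353.6 = 20756 W
P_in = V·I = 500 × 49.5 = 24750 W
η = P_out / P_in = 20756 / 24750 = 0.839 = 83.9%

83.9 %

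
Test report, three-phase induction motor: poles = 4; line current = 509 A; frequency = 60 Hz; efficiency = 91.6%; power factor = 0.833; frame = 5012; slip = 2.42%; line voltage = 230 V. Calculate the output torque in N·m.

P_in = √3·V·I·cosφ = 1.732 × 230 × 509 × 0.833 = 168903 W
P_out = η·P_in = 0.916 × 168903 = 154715 W
n_s = 120×60/4 = 1800 rpm; n = 1800×(1−0.0242) = 1756 rpm
ω = 2π×1756/60 = 183.9 rad/s
τ = P_out/ω = 154715/183.9 = 841 N·m

841 N·m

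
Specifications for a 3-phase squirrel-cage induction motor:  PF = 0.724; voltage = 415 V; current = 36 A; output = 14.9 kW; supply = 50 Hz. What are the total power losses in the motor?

P_in = √3·V·I·cosφ = 1.732×415×36×0.724 = 18734 W
P_out = 14900 W
Losses = P_in − P_out = 18734 − 14900 = 3834 W

3.83 kW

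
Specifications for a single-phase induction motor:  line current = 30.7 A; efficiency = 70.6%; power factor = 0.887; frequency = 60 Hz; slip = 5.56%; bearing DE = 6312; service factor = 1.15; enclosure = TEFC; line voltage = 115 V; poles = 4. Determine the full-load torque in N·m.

P_in = V·I·cosφ = 115 × 30.7 × 0.887 = 3132 W
P_out = η·P_in = 0.706 × 3132 = 2211 W
n_s = 120×60/4 = 1800 rpm; n = 1800×(1−0.0556) = 1700 rpm
ω = 2π×1700/60 = 178 rad/s
τ = P_out/ω = 2211/178 = 12.4 N·m

12.4 N·m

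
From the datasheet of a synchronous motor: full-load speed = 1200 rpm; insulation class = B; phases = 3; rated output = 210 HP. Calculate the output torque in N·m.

1250 N·m

P_out = 210 × 746 = 156660 W
ω = 2π × 1200/60 = 125.7 rad/s
τ = P_out/ω = 156660/125.7 = 1250 N·m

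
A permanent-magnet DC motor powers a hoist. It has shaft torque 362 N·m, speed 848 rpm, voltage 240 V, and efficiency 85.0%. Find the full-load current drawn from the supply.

ω = 2π×848/60 = 88.8 rad/s; P_out = τω = 362 × 88.8 = 32146 W
P_in = P_out / η = 32146 / 0.850 = 37819 W
I = P_in / V = 37819 / 240 = 158 A

158 A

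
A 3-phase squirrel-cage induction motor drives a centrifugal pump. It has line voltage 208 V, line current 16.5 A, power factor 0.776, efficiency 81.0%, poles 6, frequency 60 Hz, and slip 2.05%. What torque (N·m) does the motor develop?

P_in = √3·V·I·cosφ = 1.732 × 208 × 16.5 × 0.776 = 4613 W
P_out = η·P_in = 0.81 × 4613 = 3737 W
n_s = 120×60/6 = 1200 rpm; n = 1200×(1−0.0205) = 1175 rpm
ω = 2π×1175/60 = 123 rad/s
τ = P_out/ω = 3737/123 = 30.4 N·m

30.4 N·m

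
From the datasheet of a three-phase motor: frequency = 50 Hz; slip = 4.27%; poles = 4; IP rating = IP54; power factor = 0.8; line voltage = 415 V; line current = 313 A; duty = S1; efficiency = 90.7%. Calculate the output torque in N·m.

P_in = √3·V·I·cosφ = 1.732 × 415 × 313 × 0.8 = 179983 W
P_out = η·P_in = 0.907 × 179983 = 163245 W
n_s = 120×50/4 = 1500 rpm; n = 1500×(1−0.0427) = 1436 rpm
ω = 2π×1436/60 = 150.4 rad/s
τ = P_out/ω = 163245/150.4 = 1090 N·m

1090 N·m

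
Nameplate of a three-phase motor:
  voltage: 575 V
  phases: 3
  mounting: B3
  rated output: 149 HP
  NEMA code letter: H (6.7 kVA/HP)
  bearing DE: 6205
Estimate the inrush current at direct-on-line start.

S_LR = 6.7 × 149 = 998.3 kVA
I_LR = S_LR/(√3·V_L) = 998300/(1.732×575) = 1000 A

1000 A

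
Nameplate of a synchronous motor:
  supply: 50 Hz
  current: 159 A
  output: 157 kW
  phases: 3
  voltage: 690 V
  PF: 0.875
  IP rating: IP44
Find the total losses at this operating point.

9.27 kW

P_in = √3·V·I·cosφ = 1.732×690×159×0.875 = 166266 W
P_out = 157000 W
Losses = P_in − P_out = 166266 − 157000 = 9266 W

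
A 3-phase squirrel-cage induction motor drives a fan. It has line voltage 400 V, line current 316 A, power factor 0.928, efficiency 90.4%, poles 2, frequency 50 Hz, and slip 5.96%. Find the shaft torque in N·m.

622 N·m

P_in = √3·V·I·cosφ = 1.732 × 400 × 316 × 0.928 = 203162 W
P_out = η·P_in = 0.904 × 203162 = 183658 W
n_s = 120×50/2 = 3000 rpm; n = 3000×(1−0.0596) = 2821 rpm
ω = 2π×2821/60 = 295.4 rad/s
τ = P_out/ω = 183658/295.4 = 622 N·m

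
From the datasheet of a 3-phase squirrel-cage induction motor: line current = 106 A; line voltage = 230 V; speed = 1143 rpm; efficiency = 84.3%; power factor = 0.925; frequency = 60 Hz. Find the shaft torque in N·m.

275 N·m

P_in = √3·V·I·cosφ = 1.732 × 230 × 106 × 0.925 = 39059 W
P_out = η·P_in = 0.843 × 39059 = 32927 W
n = 1143 rpm
ω = 2π×1143/60 = 119.7 rad/s
τ = P_out/ω = 32927/119.7 = 275 N·m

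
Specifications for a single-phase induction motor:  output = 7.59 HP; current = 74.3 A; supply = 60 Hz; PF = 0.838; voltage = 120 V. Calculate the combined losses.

P_in = V·I·cosφ = 120×74.3×0.838 = 7472 W
P_out = 7.59×746 = 5662 W
Losses = P_in − P_out = 7472 − 5662 = 1810 W

1.81 kW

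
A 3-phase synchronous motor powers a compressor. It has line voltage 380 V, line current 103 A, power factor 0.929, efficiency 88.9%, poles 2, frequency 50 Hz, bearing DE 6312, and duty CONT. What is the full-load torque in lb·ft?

P_in = √3·V·I·cosφ = 1.732 × 380 × 103 × 0.929 = 62977 W
P_out = η·P_in = 0.889 × 62977 = 55987 W
n = n_s = 120×50/2 = 3000 rpm (synchronous)
ω = 2π×3000/60 = 314.2 rad/s
τ = P_out/ω = 55987/314.2 = 178.2 N·m
In lb·ft: 178.2/1.356 = 131 lb·ft

131 lb·ft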